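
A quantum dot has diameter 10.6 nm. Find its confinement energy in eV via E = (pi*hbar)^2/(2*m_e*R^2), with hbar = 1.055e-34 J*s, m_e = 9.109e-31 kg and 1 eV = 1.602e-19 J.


Radius R = 10.6/2 = 5.3 nm = 5.3e-09 m
E = (pi * 1.055e-34)^2 / (2 * 9.109e-31 * (5.3e-09)^2)
E(J) = 2.14661e-21
E = E(J) / 1.602e-19 = 0.0134 eV

0.0134


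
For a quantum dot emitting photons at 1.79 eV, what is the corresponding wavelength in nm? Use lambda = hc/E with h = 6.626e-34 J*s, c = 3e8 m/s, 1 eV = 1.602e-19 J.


Convert energy: E = 1.79 eV = 1.79 * 1.602e-19 = 2.86758e-19 J
lambda = h*c / E = 6.626e-34 * 3e8 / 2.86758e-19
lambda = 6.93198e-07 m = 693.2 nm

693.2


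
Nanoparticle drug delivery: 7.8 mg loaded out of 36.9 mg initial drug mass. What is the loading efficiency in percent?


Drug loading efficiency = (drug loaded / drug initial) * 100
DLE = 7.8 / 36.9 * 100
DLE = 0.2114 * 100
DLE = 21.14%

21.14


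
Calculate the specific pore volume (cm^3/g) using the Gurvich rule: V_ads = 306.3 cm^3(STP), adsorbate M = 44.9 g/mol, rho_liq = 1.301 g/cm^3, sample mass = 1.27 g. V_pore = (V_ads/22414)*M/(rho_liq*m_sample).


Moles adsorbed n = V_ads / 22414 = 306.3 / 22414 = 1.366557e-02 mol
Liquid volume V_liq = n * M / rho_liq = 1.366557e-02 * 44.9 / 1.301 = 0.47162 cm^3
Specific pore volume V_pore = V_liq / m_sample = 0.47162 / 1.27
V_pore = 0.3714 cm^3/g

0.3714


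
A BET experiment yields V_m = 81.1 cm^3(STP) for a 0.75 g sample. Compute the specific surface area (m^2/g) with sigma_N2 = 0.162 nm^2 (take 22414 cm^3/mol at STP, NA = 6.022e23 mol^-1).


Number of moles in monolayer = V_m / 22414 = 81.1 / 22414 = 0.00361827
Number of molecules = moles * NA = 0.00361827 * 6.022e23
SA = molecules * sigma / mass
SA = (81.1 / 22414) * 6.022e23 * 0.162e-18 / 0.75
SA = 470.6 m^2/g

470.6


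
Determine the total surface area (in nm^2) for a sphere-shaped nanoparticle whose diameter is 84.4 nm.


Radius r = 84.4/2 = 42.2 nm
Surface area SA = 4 * pi * r^2
SA = 4 * pi * (42.2)^2
SA = 22378.7 nm^2

22378.7


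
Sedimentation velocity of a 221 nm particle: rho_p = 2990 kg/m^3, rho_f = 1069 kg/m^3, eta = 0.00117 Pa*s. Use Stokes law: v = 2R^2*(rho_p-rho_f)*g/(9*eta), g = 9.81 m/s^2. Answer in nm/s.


Radius R = 221/2 nm = 1.105e-07 m
Density difference = 2990 - 1069 = 1921 kg/m^3
v = 2 * R^2 * (rho_p - rho_f) * g / (9 * eta)
v = 2 * (1.105e-07)^2 * 1921 * 9.81 / (9 * 0.00117)
v = 4.37041e-08 m/s = 43.7041 nm/s

43.7041


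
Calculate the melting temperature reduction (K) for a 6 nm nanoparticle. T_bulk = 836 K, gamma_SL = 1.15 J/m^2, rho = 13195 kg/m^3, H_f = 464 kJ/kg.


Radius R = 6/2 = 3 nm = 3e-09 m
Convert H_f = 464 kJ/kg = 464000 J/kg
dT = 2 * gamma_SL * T_bulk / (rho * H_f * R)
dT = 2 * 1.15 * 836 / (13195 * 464000 * 3e-09)
dT = 104.7 K

104.7


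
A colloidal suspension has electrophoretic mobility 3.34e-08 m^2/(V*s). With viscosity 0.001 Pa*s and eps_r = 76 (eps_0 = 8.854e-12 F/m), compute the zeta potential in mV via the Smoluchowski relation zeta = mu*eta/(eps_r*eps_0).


Smoluchowski equation: zeta = mu * eta / (eps_r * eps_0)
zeta = 3.34e-08 * 0.001 / (76 * 8.854e-12)
zeta = 0.049636 V = 49.64 mV

49.64


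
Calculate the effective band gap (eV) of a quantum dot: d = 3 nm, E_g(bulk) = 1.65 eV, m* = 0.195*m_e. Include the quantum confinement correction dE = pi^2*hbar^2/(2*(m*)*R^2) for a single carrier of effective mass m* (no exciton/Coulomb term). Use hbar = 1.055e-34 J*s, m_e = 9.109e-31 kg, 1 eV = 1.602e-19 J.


Radius R = 3/2 nm = 1.5e-09 m
Confinement energy dE = pi^2 * hbar^2 / (2 * m_eff * m_e * R^2)
dE = pi^2 * (1.055e-34)^2 / (2 * 0.195 * 9.109e-31 * (1.5e-09)^2) J, divided by 1.602e-19 J/eV
dE = 0.8579 eV
Total band gap = E_g(bulk) + dE = 1.65 + 0.8579 = 2.5079 eV

2.5079


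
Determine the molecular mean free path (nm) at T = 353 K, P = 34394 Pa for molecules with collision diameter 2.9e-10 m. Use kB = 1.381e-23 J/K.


Mean free path: lambda = kB*T / (sqrt(2) * pi * d^2 * P)
lambda = 1.381e-23 * 353 / (sqrt(2) * pi * (2.9e-10)^2 * 34394)
lambda = 3.79337e-07 m
lambda = 379.34 nm

379.34


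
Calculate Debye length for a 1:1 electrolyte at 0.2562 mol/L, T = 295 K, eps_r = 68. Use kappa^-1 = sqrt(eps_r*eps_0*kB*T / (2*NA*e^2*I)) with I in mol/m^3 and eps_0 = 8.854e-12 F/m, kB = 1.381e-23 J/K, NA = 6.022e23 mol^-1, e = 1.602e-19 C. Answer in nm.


Ionic strength I = 0.2562 * 1^2 * 1000 = 256.2 mol/m^3
kappa^-1 = sqrt(68 * 8.854e-12 * 1.381e-23 * 295 / (2 * 6.022e23 * (1.602e-19)^2 * 256.2))
kappa^-1 = 0.557 nm

0.557


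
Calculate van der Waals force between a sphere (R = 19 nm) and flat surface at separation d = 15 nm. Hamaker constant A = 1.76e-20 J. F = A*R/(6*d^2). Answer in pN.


Convert to SI: R = 19 nm = 1.9e-08 m, d = 15 nm = 1.5e-08 m
F = A * R / (6 * d^2)
F = 1.76e-20 * 1.9e-08 / (6 * (1.5e-08)^2)
F = 2.47704e-13 N = 0.248 pN

0.248


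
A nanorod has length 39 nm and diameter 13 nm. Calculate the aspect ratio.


Aspect ratio AR = length / diameter
AR = 39 / 13
AR = 3.0

3.0


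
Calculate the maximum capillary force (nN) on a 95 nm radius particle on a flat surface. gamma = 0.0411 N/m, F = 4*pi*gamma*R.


Convert radius: R = 95 nm = 9.5e-08 m
F = 4 * pi * gamma * R
F = 4 * pi * 0.0411 * 9.5e-08
F = 4.90654e-08 N = 49.0654 nN

49.0654


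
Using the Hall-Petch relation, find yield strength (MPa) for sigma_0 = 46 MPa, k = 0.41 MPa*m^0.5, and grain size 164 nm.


d = 164 nm = 1.64e-07 m
sqrt(d) = 0.0004049691
Hall-Petch contribution = k / sqrt(d) = 0.41 / 0.0004049691 = 1012.4 MPa
sigma = sigma_0 + k/sqrt(d) = 46 + 1012.4 = 1058.4 MPa

1058.4


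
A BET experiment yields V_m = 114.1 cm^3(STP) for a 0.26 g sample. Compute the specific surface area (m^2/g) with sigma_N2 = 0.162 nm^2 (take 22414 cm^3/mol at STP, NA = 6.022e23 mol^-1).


Number of moles in monolayer = V_m / 22414 = 114.1 / 22414 = 0.00509057
Number of molecules = moles * NA = 0.00509057 * 6.022e23
SA = molecules * sigma / mass
SA = (114.1 / 22414) * 6.022e23 * 0.162e-18 / 0.26
SA = 1910.1 m^2/g

1910.1


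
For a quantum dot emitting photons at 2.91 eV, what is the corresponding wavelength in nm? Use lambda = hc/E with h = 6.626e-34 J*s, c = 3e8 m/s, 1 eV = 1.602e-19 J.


Convert energy: E = 2.91 eV = 2.91 * 1.602e-19 = 4.66182e-19 J
lambda = h*c / E = 6.626e-34 * 3e8 / 4.66182e-19
lambda = 4.264e-07 m = 426.4 nm

426.4


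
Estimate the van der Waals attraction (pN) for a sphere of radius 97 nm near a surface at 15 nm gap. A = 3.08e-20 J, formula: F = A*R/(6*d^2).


Convert to SI: R = 97 nm = 9.7e-08 m, d = 15 nm = 1.5e-08 m
F = A * R / (6 * d^2)
F = 3.08e-20 * 9.7e-08 / (6 * (1.5e-08)^2)
F = 2.21304e-12 N = 2.213 pN

2.213


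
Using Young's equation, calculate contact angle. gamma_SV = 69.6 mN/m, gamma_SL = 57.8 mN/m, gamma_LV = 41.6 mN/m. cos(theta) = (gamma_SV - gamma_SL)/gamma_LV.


cos(theta) = (gamma_SV - gamma_SL) / gamma_LV
cos(theta) = (69.6 - 57.8) / 41.6
cos(theta) = 0.283654
theta = arccos(0.283654) = 73.52 degrees

73.52


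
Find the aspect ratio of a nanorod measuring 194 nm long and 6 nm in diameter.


Aspect ratio AR = length / diameter
AR = 194 / 6
AR = 32.33

32.33


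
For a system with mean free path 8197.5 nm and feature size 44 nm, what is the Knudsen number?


Knudsen number Kn = lambda / L
Kn = 8197.5 / 44
Kn = 186.3068

186.3068


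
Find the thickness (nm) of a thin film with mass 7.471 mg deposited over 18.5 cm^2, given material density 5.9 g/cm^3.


Convert: m = 7.471 mg = 7.4710e-06 kg, A = 18.5 cm^2 = 1.8500e-03 m^2, rho = 5.9 g/cm^3 = 5900 kg/m^3
t = m / (A * rho)
t = 7.4710e-06 / (1.8500e-03 * 5900)
t = 6.8447e-07 m = 684.5 nm

684.5


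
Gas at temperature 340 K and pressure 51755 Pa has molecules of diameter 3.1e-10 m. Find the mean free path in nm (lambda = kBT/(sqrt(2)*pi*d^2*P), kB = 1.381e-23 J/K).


Mean free path: lambda = kB*T / (sqrt(2) * pi * d^2 * P)
lambda = 1.381e-23 * 340 / (sqrt(2) * pi * (3.1e-10)^2 * 51755)
lambda = 2.12487e-07 m
lambda = 212.49 nm

212.49


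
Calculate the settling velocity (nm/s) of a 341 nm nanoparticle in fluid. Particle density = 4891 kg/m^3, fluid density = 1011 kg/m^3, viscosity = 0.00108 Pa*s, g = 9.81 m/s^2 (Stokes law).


Radius R = 341/2 nm = 1.705e-07 m
Density difference = 4891 - 1011 = 3880 kg/m^3
v = 2 * R^2 * (rho_p - rho_f) * g / (9 * eta)
v = 2 * (1.705e-07)^2 * 3880 * 9.81 / (9 * 0.00108)
v = 2.27674e-07 m/s = 227.6739 nm/s

227.6739


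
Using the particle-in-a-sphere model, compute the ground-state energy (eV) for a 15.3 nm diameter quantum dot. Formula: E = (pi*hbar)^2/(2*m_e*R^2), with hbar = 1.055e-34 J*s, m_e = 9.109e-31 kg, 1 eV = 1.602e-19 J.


Radius R = 15.3/2 = 7.65 nm = 7.65e-09 m
E = (pi * 1.055e-34)^2 / (2 * 9.109e-31 * (7.65e-09)^2)
E(J) = 1.03034e-21
E = E(J) / 1.602e-19 = 0.0064 eV

0.0064


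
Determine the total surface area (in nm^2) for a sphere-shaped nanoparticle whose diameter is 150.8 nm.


Radius r = 150.8/2 = 75.4 nm
Surface area SA = 4 * pi * r^2
SA = 4 * pi * (75.4)^2
SA = 71441.83 nm^2

71441.83


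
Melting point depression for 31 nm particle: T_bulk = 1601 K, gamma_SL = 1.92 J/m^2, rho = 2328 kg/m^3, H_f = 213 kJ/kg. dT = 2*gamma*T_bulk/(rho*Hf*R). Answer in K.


Radius R = 31/2 = 15.5 nm = 1.55e-08 m
Convert H_f = 213 kJ/kg = 213000 J/kg
dT = 2 * gamma_SL * T_bulk / (rho * H_f * R)
dT = 2 * 1.92 * 1601 / (2328 * 213000 * 1.55e-08)
dT = 799.9 K

799.9


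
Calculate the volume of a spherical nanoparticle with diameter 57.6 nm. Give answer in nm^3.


Radius r = 57.6/2 = 28.8 nm
Volume V = (4/3) * pi * r^3
V = (4/3) * pi * (28.8)^3
V = 100061.28 nm^3

100061.28


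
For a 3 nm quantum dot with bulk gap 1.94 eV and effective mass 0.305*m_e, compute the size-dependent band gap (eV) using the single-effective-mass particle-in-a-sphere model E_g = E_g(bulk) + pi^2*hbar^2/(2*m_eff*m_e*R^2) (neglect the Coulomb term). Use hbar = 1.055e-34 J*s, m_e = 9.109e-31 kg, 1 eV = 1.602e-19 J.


Radius R = 3/2 nm = 1.5e-09 m
Confinement energy dE = pi^2 * hbar^2 / (2 * m_eff * m_e * R^2)
dE = pi^2 * (1.055e-34)^2 / (2 * 0.305 * 9.109e-31 * (1.5e-09)^2) J, divided by 1.602e-19 J/eV
dE = 0.5485 eV
Total band gap = E_g(bulk) + dE = 1.94 + 0.5485 = 2.4885 eV

2.4885


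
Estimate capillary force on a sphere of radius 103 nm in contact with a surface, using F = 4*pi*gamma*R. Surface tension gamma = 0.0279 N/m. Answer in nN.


Convert radius: R = 103 nm = 1.03e-07 m
F = 4 * pi * gamma * R
F = 4 * pi * 0.0279 * 1.03e-07
F = 3.6112e-08 N = 36.112 nN

36.112


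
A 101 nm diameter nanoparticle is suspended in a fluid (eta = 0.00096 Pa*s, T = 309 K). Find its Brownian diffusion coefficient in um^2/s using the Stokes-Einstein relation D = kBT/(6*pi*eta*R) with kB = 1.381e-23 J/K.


Radius R = 101/2 = 50.5 nm = 5.05e-08 m
D = kB*T / (6*pi*eta*R)
D = 1.381e-23 * 309 / (6 * pi * 0.00096 * 5.05e-08)
D = 4.66969e-12 m^2/s = 4.67 um^2/s

4.67


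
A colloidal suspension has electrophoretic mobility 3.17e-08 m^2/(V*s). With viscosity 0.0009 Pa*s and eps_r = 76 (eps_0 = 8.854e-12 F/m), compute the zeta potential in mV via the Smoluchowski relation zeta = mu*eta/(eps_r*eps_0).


Smoluchowski equation: zeta = mu * eta / (eps_r * eps_0)
zeta = 3.17e-08 * 0.0009 / (76 * 8.854e-12)
zeta = 0.042398 V = 42.4 mV

42.4


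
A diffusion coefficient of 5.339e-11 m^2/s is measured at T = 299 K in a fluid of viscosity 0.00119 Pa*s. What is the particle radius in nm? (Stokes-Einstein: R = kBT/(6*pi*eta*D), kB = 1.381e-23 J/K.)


Stokes-Einstein: R = kB*T / (6*pi*eta*D)
R = 1.381e-23 * 299 / (6 * pi * 0.00119 * 5.339e-11)
R = 3.44792e-09 m = 3.45 nm

3.45


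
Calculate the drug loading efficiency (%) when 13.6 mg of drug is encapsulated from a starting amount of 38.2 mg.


Drug loading efficiency = (drug loaded / drug initial) * 100
DLE = 13.6 / 38.2 * 100
DLE = 0.356 * 100
DLE = 35.6%

35.6


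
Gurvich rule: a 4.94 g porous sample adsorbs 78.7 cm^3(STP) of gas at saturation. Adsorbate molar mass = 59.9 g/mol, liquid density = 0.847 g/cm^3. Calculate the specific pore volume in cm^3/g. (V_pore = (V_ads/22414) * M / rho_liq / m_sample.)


Moles adsorbed n = V_ads / 22414 = 78.7 / 22414 = 3.511198e-03 mol
Liquid volume V_liq = n * M / rho_liq = 3.511198e-03 * 59.9 / 0.847 = 0.24831 cm^3
Specific pore volume V_pore = V_liq / m_sample = 0.24831 / 4.94
V_pore = 0.0503 cm^3/g

0.0503


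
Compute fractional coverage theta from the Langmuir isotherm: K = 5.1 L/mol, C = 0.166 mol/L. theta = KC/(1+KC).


Langmuir isotherm: theta = K*C / (1 + K*C)
K*C = 5.1 * 0.166 = 0.8466
theta = 0.8466 / (1 + 0.8466) = 0.8466 / 1.8466
theta = 0.4585

0.4585


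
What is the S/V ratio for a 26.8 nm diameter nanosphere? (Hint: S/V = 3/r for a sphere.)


Radius r = 26.8/2 = 13.4 nm
S/V = 3 / r = 3 / 13.4
S/V = 0.2239 nm^-1

0.2239


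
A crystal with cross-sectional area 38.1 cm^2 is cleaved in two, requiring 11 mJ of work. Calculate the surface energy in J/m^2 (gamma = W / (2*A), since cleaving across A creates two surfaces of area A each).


Convert: A = 38.1 cm^2 = 0.00381 m^2, W = 11 mJ = 0.011 J
Cleaving exposes two faces of area A, so total new surface = 2*A and gamma = W / (2*A)
gamma = 0.011 / (2 * 0.00381)
gamma = 1.444 J/m^2

1.444


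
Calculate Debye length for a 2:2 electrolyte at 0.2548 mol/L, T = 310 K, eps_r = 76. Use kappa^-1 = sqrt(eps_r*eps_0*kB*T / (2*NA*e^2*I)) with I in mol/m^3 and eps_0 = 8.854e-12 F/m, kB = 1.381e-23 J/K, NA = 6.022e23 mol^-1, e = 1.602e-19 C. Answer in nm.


Ionic strength I = 0.2548 * 2^2 * 1000 = 1019.2 mol/m^3
kappa^-1 = sqrt(76 * 8.854e-12 * 1.381e-23 * 310 / (2 * 6.022e23 * (1.602e-19)^2 * 1019.2))
kappa^-1 = 0.302 nm

0.302


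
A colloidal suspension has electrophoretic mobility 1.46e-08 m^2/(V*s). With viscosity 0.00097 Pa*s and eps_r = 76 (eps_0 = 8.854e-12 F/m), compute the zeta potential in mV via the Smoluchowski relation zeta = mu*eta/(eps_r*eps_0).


Smoluchowski equation: zeta = mu * eta / (eps_r * eps_0)
zeta = 1.46e-08 * 0.00097 / (76 * 8.854e-12)
zeta = 0.021046 V = 21.05 mV

21.05


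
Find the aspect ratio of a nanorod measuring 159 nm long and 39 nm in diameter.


Aspect ratio AR = length / diameter
AR = 159 / 39
AR = 4.08

4.08


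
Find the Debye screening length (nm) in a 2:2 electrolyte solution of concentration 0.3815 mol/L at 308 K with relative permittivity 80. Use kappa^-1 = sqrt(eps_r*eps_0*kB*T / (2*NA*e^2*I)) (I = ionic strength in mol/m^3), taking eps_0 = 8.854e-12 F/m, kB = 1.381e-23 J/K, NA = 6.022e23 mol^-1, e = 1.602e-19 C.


Ionic strength I = 0.3815 * 2^2 * 1000 = 1526 mol/m^3
kappa^-1 = sqrt(80 * 8.854e-12 * 1.381e-23 * 308 / (2 * 6.022e23 * (1.602e-19)^2 * 1526))
kappa^-1 = 0.253 nm

0.253


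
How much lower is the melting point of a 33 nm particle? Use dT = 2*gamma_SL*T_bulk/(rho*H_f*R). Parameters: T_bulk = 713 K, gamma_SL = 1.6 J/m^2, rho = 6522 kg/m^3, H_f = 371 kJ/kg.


Radius R = 33/2 = 16.5 nm = 1.65e-08 m
Convert H_f = 371 kJ/kg = 371000 J/kg
dT = 2 * gamma_SL * T_bulk / (rho * H_f * R)
dT = 2 * 1.6 * 713 / (6522 * 371000 * 1.65e-08)
dT = 57.1 K

57.1


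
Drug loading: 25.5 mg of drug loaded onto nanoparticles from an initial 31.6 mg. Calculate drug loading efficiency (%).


Drug loading efficiency = (drug loaded / drug initial) * 100
DLE = 25.5 / 31.6 * 100
DLE = 0.807 * 100
DLE = 80.7%

80.7


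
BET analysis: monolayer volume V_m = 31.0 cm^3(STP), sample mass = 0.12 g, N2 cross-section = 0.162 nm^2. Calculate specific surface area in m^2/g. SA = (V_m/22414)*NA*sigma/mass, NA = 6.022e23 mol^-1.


Number of moles in monolayer = V_m / 22414 = 31.0 / 22414 = 0.00138306
Number of molecules = moles * NA = 0.00138306 * 6.022e23
SA = molecules * sigma / mass
SA = (31.0 / 22414) * 6.022e23 * 0.162e-18 / 0.12
SA = 1124.4 m^2/g

1124.4


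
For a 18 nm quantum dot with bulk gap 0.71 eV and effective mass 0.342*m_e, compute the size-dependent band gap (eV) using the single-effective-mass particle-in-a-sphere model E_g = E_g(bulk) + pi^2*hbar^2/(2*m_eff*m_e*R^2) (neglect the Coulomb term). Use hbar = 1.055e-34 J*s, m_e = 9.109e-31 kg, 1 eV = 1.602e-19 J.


Radius R = 18/2 nm = 9e-09 m
Confinement energy dE = pi^2 * hbar^2 / (2 * m_eff * m_e * R^2)
dE = pi^2 * (1.055e-34)^2 / (2 * 0.342 * 9.109e-31 * (9e-09)^2) J, divided by 1.602e-19 J/eV
dE = 0.0136 eV
Total band gap = E_g(bulk) + dE = 0.71 + 0.0136 = 0.7236 eV

0.7236


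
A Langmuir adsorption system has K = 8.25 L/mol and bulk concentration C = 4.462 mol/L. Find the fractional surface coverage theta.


Langmuir isotherm: theta = K*C / (1 + K*C)
K*C = 8.25 * 4.462 = 36.8115
theta = 36.8115 / (1 + 36.8115) = 36.8115 / 37.8115
theta = 0.9736

0.9736


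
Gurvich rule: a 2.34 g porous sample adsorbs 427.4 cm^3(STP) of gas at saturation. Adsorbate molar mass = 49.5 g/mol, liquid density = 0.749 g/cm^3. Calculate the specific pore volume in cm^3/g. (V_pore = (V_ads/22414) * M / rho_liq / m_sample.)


Moles adsorbed n = V_ads / 22414 = 427.4 / 22414 = 1.906844e-02 mol
Liquid volume V_liq = n * M / rho_liq = 1.906844e-02 * 49.5 / 0.749 = 1.26020 cm^3
Specific pore volume V_pore = V_liq / m_sample = 1.26020 / 2.34
V_pore = 0.5385 cm^3/g

0.5385


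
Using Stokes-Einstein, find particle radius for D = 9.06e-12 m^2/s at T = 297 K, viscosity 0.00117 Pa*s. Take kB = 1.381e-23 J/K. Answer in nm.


Stokes-Einstein: R = kB*T / (6*pi*eta*D)
R = 1.381e-23 * 297 / (6 * pi * 0.00117 * 9.06e-12)
R = 2.05274e-08 m = 20.53 nm

20.53


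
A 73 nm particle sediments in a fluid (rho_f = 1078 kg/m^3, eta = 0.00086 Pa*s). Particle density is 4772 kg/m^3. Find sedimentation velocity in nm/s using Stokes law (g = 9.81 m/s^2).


Radius R = 73/2 nm = 3.65e-08 m
Density difference = 4772 - 1078 = 3694 kg/m^3
v = 2 * R^2 * (rho_p - rho_f) * g / (9 * eta)
v = 2 * (3.65e-08)^2 * 3694 * 9.81 / (9 * 0.00086)
v = 1.2475e-08 m/s = 12.475 nm/s

12.475


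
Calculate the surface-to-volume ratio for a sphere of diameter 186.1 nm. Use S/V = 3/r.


Radius r = 186.1/2 = 93.05 nm
S/V = 3 / r = 3 / 93.05
S/V = 0.0322 nm^-1

0.0322


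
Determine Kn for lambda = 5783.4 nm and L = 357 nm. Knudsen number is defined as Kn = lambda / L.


Knudsen number Kn = lambda / L
Kn = 5783.4 / 357
Kn = 16.2

16.2


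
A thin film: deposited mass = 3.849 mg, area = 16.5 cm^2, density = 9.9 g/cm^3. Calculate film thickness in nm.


Convert: m = 3.849 mg = 3.8490e-06 kg, A = 16.5 cm^2 = 1.6500e-03 m^2, rho = 9.9 g/cm^3 = 9900 kg/m^3
t = m / (A * rho)
t = 3.8490e-06 / (1.6500e-03 * 9900)
t = 2.3563e-07 m = 235.6 nm

235.6


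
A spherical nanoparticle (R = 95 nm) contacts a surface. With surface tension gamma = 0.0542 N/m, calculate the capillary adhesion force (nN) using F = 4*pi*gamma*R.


Convert radius: R = 95 nm = 9.5e-08 m
F = 4 * pi * gamma * R
F = 4 * pi * 0.0542 * 9.5e-08
F = 6.47042e-08 N = 64.7042 nN

64.7042


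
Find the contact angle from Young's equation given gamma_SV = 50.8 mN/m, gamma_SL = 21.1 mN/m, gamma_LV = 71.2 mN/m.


cos(theta) = (gamma_SV - gamma_SL) / gamma_LV
cos(theta) = (50.8 - 21.1) / 71.2
cos(theta) = 0.417135
theta = arccos(0.417135) = 65.35 degrees

65.35


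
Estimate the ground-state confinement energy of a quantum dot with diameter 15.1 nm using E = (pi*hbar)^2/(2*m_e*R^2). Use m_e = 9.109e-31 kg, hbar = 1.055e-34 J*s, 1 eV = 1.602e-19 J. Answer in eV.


Radius R = 15.1/2 = 7.55 nm = 7.55e-09 m
E = (pi * 1.055e-34)^2 / (2 * 9.109e-31 * (7.55e-09)^2)
E(J) = 1.05782e-21
E = E(J) / 1.602e-19 = 0.0066 eV

0.0066


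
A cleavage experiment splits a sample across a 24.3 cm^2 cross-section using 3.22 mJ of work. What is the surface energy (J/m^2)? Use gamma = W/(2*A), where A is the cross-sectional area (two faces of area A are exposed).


Convert: A = 24.3 cm^2 = 0.00243 m^2, W = 3.22 mJ = 0.00322 J
Cleaving exposes two faces of area A, so total new surface = 2*A and gamma = W / (2*A)
gamma = 0.00322 / (2 * 0.00243)
gamma = 0.663 J/m^2

0.663


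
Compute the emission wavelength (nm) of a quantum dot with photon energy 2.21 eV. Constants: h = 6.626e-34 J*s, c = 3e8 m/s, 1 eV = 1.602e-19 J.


Convert energy: E = 2.21 eV = 2.21 * 1.602e-19 = 3.54042e-19 J
lambda = h*c / E = 6.626e-34 * 3e8 / 3.54042e-19
lambda = 5.61459e-07 m = 561.5 nm

561.5


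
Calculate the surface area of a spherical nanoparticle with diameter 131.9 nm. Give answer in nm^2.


Radius r = 131.9/2 = 65.95 nm
Surface area SA = 4 * pi * r^2
SA = 4 * pi * (65.95)^2
SA = 54656.2 nm^2

54656.2


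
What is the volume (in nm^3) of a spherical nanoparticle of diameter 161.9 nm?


Radius r = 161.9/2 = 80.95 nm
Volume V = (4/3) * pi * r^3
V = (4/3) * pi * (80.95)^3
V = 2221975.0 nm^3

2221975.0


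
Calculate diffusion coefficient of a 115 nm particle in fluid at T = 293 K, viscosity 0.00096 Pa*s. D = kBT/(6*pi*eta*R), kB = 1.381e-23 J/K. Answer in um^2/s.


Radius R = 115/2 = 57.5 nm = 5.75e-08 m
D = kB*T / (6*pi*eta*R)
D = 1.381e-23 * 293 / (6 * pi * 0.00096 * 5.75e-08)
D = 3.88885e-12 m^2/s = 3.889 um^2/s

3.889


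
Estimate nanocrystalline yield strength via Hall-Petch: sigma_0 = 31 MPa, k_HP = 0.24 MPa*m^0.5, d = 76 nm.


d = 76 nm = 7.6e-08 m
sqrt(d) = 0.000275681
Hall-Petch contribution = k / sqrt(d) = 0.24 / 0.000275681 = 870.6 MPa
sigma = sigma_0 + k/sqrt(d) = 31 + 870.6 = 901.6 MPa

901.6


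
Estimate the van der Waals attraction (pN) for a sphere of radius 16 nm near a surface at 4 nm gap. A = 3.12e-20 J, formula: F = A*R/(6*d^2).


Convert to SI: R = 16 nm = 1.6e-08 m, d = 4 nm = 4e-09 m
F = A * R / (6 * d^2)
F = 3.12e-20 * 1.6e-08 / (6 * (4e-09)^2)
F = 5.2e-12 N = 5.2 pN

5.2


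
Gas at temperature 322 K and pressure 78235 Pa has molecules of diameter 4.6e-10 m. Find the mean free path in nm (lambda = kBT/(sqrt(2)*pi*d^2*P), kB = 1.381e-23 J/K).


Mean free path: lambda = kB*T / (sqrt(2) * pi * d^2 * P)
lambda = 1.381e-23 * 322 / (sqrt(2) * pi * (4.6e-10)^2 * 78235)
lambda = 6.046e-08 m
lambda = 60.46 nm

60.46


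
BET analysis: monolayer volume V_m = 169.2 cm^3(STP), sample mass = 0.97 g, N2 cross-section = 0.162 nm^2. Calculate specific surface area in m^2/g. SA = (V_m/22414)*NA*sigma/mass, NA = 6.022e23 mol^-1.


Number of moles in monolayer = V_m / 22414 = 169.2 / 22414 = 0.00754885
Number of molecules = moles * NA = 0.00754885 * 6.022e23
SA = molecules * sigma / mass
SA = (169.2 / 22414) * 6.022e23 * 0.162e-18 / 0.97
SA = 759.2 m^2/g

759.2


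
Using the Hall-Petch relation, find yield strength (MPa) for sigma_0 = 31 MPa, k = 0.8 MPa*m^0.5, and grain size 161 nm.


d = 161 nm = 1.61e-07 m
sqrt(d) = 0.0004012481
Hall-Petch contribution = k / sqrt(d) = 0.8 / 0.0004012481 = 1993.8 MPa
sigma = sigma_0 + k/sqrt(d) = 31 + 1993.8 = 2024.8 MPa

2024.8


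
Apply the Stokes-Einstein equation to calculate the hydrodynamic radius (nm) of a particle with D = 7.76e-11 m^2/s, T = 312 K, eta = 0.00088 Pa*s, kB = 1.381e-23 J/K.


Stokes-Einstein: R = kB*T / (6*pi*eta*D)
R = 1.381e-23 * 312 / (6 * pi * 0.00088 * 7.76e-11)
R = 3.34736e-09 m = 3.35 nm

3.35


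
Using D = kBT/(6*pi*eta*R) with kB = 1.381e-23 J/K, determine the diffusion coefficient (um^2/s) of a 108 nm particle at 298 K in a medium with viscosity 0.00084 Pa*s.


Radius R = 108/2 = 54 nm = 5.4e-08 m
D = kB*T / (6*pi*eta*R)
D = 1.381e-23 * 298 / (6 * pi * 0.00084 * 5.4e-08)
D = 4.81322e-12 m^2/s = 4.813 um^2/s

4.813


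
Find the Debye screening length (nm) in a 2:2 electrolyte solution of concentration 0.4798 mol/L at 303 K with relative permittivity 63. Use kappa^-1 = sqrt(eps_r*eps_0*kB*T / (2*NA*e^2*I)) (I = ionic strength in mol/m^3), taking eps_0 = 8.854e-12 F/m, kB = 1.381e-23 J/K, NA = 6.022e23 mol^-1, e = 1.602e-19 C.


Ionic strength I = 0.4798 * 2^2 * 1000 = 1919.2 mol/m^3
kappa^-1 = sqrt(63 * 8.854e-12 * 1.381e-23 * 303 / (2 * 6.022e23 * (1.602e-19)^2 * 1919.2))
kappa^-1 = 0.198 nm

0.198


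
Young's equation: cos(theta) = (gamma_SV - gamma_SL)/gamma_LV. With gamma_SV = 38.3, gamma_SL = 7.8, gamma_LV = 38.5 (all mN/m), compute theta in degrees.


cos(theta) = (gamma_SV - gamma_SL) / gamma_LV
cos(theta) = (38.3 - 7.8) / 38.5
cos(theta) = 0.792208
theta = arccos(0.792208) = 37.61 degrees

37.61


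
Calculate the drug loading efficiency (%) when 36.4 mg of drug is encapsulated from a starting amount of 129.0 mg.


Drug loading efficiency = (drug loaded / drug initial) * 100
DLE = 36.4 / 129.0 * 100
DLE = 0.2822 * 100
DLE = 28.22%

28.22


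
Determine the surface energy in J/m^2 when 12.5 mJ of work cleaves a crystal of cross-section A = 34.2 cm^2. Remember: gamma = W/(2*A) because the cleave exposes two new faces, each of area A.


Convert: A = 34.2 cm^2 = 0.00342 m^2, W = 12.5 mJ = 0.0125 J
Cleaving exposes two faces of area A, so total new surface = 2*A and gamma = W / (2*A)
gamma = 0.0125 / (2 * 0.00342)
gamma = 1.827 J/m^2

1.827


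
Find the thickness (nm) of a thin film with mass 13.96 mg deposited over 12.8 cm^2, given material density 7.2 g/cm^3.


Convert: m = 13.96 mg = 1.3960e-05 kg, A = 12.8 cm^2 = 1.2800e-03 m^2, rho = 7.2 g/cm^3 = 7200 kg/m^3
t = m / (A * rho)
t = 1.3960e-05 / (1.2800e-03 * 7200)
t = 1.5148e-06 m = 1514.8 nm

1514.8


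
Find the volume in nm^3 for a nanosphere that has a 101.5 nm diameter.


Radius r = 101.5/2 = 50.75 nm
Volume V = (4/3) * pi * r^3
V = (4/3) * pi * (50.75)^3
V = 547515.92 nm^3

547515.92


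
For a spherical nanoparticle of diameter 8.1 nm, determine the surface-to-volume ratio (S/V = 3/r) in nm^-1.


Radius r = 8.1/2 = 4.05 nm
S/V = 3 / r = 3 / 4.05
S/V = 0.7407 nm^-1

0.7407


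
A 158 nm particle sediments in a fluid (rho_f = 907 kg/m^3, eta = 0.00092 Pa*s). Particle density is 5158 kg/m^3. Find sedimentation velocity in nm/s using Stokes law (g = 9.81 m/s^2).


Radius R = 158/2 nm = 7.9e-08 m
Density difference = 5158 - 907 = 4251 kg/m^3
v = 2 * R^2 * (rho_p - rho_f) * g / (9 * eta)
v = 2 * (7.9e-08)^2 * 4251 * 9.81 / (9 * 0.00092)
v = 6.28657e-08 m/s = 62.8657 nm/s

62.8657


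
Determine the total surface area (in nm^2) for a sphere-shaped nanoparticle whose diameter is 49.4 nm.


Radius r = 49.4/2 = 24.7 nm
Surface area SA = 4 * pi * r^2
SA = 4 * pi * (24.7)^2
SA = 7666.62 nm^2

7666.62


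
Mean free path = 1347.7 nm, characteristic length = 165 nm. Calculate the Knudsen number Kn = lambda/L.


Knudsen number Kn = lambda / L
Kn = 1347.7 / 165
Kn = 8.1679

8.1679


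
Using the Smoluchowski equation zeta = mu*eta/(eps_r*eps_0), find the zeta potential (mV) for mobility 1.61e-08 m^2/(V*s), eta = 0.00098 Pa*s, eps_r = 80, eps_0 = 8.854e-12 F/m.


Smoluchowski equation: zeta = mu * eta / (eps_r * eps_0)
zeta = 1.61e-08 * 0.00098 / (80 * 8.854e-12)
zeta = 0.022275 V = 22.28 mV

22.28


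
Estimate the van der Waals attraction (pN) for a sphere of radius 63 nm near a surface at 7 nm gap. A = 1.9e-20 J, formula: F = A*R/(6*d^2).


Convert to SI: R = 63 nm = 6.3e-08 m, d = 7 nm = 7e-09 m
F = A * R / (6 * d^2)
F = 1.9e-20 * 6.3e-08 / (6 * (7e-09)^2)
F = 4.07143e-12 N = 4.071 pN

4.071


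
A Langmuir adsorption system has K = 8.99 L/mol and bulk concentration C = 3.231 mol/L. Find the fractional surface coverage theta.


Langmuir isotherm: theta = K*C / (1 + K*C)
K*C = 8.99 * 3.231 = 29.04669
theta = 29.04669 / (1 + 29.04669) = 29.04669 / 30.04669
theta = 0.9667

0.9667


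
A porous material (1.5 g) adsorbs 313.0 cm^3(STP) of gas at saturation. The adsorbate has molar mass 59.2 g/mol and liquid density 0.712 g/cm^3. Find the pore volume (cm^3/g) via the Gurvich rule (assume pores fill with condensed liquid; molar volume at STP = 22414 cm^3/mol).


Moles adsorbed n = V_ads / 22414 = 313.0 / 22414 = 1.396449e-02 mol
Liquid volume V_liq = n * M / rho_liq = 1.396449e-02 * 59.2 / 0.712 = 1.16109 cm^3
Specific pore volume V_pore = V_liq / m_sample = 1.16109 / 1.5
V_pore = 0.7741 cm^3/g

0.7741


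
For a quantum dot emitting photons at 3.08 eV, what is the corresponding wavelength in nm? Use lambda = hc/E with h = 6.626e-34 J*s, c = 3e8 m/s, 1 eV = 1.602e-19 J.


Convert energy: E = 3.08 eV = 3.08 * 1.602e-19 = 4.93416e-19 J
lambda = h*c / E = 6.626e-34 * 3e8 / 4.93416e-19
lambda = 4.02865e-07 m = 402.9 nm

402.9


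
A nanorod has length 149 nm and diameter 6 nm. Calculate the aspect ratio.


Aspect ratio AR = length / diameter
AR = 149 / 6
AR = 24.83

24.83


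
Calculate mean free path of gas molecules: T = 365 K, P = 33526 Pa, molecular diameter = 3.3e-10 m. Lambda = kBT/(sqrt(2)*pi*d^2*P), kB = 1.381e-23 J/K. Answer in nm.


Mean free path: lambda = kB*T / (sqrt(2) * pi * d^2 * P)
lambda = 1.381e-23 * 365 / (sqrt(2) * pi * (3.3e-10)^2 * 33526)
lambda = 3.10751e-07 m
lambda = 310.75 nm

310.75


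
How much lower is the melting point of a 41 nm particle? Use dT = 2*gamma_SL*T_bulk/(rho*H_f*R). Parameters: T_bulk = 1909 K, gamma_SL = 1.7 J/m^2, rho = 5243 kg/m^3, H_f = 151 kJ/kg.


Radius R = 41/2 = 20.5 nm = 2.05e-08 m
Convert H_f = 151 kJ/kg = 151000 J/kg
dT = 2 * gamma_SL * T_bulk / (rho * H_f * R)
dT = 2 * 1.7 * 1909 / (5243 * 151000 * 2.05e-08)
dT = 399.9 K

399.9


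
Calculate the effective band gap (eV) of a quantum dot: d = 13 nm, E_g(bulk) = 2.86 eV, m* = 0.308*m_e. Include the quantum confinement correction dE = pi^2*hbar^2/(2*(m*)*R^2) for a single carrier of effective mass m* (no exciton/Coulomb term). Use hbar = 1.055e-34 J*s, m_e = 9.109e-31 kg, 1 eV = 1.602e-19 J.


Radius R = 13/2 nm = 6.5e-09 m
Confinement energy dE = pi^2 * hbar^2 / (2 * m_eff * m_e * R^2)
dE = pi^2 * (1.055e-34)^2 / (2 * 0.308 * 9.109e-31 * (6.5e-09)^2) J, divided by 1.602e-19 J/eV
dE = 0.0289 eV
Total band gap = E_g(bulk) + dE = 2.86 + 0.0289 = 2.8889 eV

2.8889


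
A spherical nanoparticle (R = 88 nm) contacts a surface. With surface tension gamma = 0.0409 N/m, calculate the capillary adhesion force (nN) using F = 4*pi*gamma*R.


Convert radius: R = 88 nm = 8.8e-08 m
F = 4 * pi * gamma * R
F = 4 * pi * 0.0409 * 8.8e-08
F = 4.52289e-08 N = 45.2289 nN

45.2289


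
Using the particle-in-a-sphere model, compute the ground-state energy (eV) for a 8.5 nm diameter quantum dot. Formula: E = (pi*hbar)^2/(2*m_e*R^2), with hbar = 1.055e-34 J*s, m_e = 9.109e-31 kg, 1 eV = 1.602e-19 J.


Radius R = 8.5/2 = 4.25 nm = 4.25e-09 m
E = (pi * 1.055e-34)^2 / (2 * 9.109e-31 * (4.25e-09)^2)
E(J) = 3.33831e-21
E = E(J) / 1.602e-19 = 0.0208 eV

0.0208


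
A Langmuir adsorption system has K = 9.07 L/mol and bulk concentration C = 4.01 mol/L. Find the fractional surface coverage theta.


Langmuir isotherm: theta = K*C / (1 + K*C)
K*C = 9.07 * 4.01 = 36.3707
theta = 36.3707 / (1 + 36.3707) = 36.3707 / 37.3707
theta = 0.9732

0.9732


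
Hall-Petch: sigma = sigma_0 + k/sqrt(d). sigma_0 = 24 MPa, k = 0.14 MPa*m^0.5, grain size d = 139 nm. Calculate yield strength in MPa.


d = 139 nm = 1.39e-07 m
sqrt(d) = 0.000372827
Hall-Petch contribution = k / sqrt(d) = 0.14 / 0.000372827 = 375.5 MPa
sigma = sigma_0 + k/sqrt(d) = 24 + 375.5 = 399.5 MPa

399.5


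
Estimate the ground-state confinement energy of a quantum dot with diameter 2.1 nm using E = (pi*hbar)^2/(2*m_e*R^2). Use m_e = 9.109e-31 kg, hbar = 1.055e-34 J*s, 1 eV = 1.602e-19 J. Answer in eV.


Radius R = 2.1/2 = 1.05 nm = 1.05e-09 m
E = (pi * 1.055e-34)^2 / (2 * 9.109e-31 * (1.05e-09)^2)
E(J) = 5.46922e-20
E = E(J) / 1.602e-19 = 0.3414 eV

0.3414


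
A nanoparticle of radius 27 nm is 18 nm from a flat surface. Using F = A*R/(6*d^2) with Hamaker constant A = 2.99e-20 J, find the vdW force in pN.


Convert to SI: R = 27 nm = 2.7e-08 m, d = 18 nm = 1.8e-08 m
F = A * R / (6 * d^2)
F = 2.99e-20 * 2.7e-08 / (6 * (1.8e-08)^2)
F = 4.15278e-13 N = 0.415 pN

0.415


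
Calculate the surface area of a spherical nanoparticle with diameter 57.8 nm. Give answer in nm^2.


Radius r = 57.8/2 = 28.9 nm
Surface area SA = 4 * pi * r^2
SA = 4 * pi * (28.9)^2
SA = 10495.56 nm^2

10495.56


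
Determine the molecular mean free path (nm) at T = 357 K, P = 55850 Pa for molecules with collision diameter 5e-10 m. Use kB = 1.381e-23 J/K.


Mean free path: lambda = kB*T / (sqrt(2) * pi * d^2 * P)
lambda = 1.381e-23 * 357 / (sqrt(2) * pi * (5e-10)^2 * 55850)
lambda = 7.94756e-08 m
lambda = 79.48 nm

79.48


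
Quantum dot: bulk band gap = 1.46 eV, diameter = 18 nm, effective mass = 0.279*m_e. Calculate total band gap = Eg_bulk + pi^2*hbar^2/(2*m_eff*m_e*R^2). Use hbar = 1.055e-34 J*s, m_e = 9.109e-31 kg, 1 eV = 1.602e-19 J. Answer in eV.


Radius R = 18/2 nm = 9e-09 m
Confinement energy dE = pi^2 * hbar^2 / (2 * m_eff * m_e * R^2)
dE = pi^2 * (1.055e-34)^2 / (2 * 0.279 * 9.109e-31 * (9e-09)^2) J, divided by 1.602e-19 J/eV
dE = 0.0167 eV
Total band gap = E_g(bulk) + dE = 1.46 + 0.0167 = 1.4767 eV

1.4767


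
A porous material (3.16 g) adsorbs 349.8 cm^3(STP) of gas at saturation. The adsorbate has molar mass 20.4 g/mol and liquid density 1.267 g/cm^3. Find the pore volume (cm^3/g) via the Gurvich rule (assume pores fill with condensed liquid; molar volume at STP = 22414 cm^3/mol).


Moles adsorbed n = V_ads / 22414 = 349.8 / 22414 = 1.560632e-02 mol
Liquid volume V_liq = n * M / rho_liq = 1.560632e-02 * 20.4 / 1.267 = 0.25128 cm^3
Specific pore volume V_pore = V_liq / m_sample = 0.25128 / 3.16
V_pore = 0.0795 cm^3/g

0.0795


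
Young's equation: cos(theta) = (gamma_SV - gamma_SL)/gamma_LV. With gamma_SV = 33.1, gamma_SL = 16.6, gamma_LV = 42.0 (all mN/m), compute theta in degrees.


cos(theta) = (gamma_SV - gamma_SL) / gamma_LV
cos(theta) = (33.1 - 16.6) / 42.0
cos(theta) = 0.392857
theta = arccos(0.392857) = 66.87 degrees

66.87


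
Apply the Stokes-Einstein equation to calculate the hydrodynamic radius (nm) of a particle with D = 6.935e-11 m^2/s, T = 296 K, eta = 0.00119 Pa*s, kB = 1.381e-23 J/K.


Stokes-Einstein: R = kB*T / (6*pi*eta*D)
R = 1.381e-23 * 296 / (6 * pi * 0.00119 * 6.935e-11)
R = 2.62779e-09 m = 2.63 nm

2.63


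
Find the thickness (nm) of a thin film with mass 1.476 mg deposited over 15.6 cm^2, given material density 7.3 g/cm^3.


Convert: m = 1.476 mg = 1.4760e-06 kg, A = 15.6 cm^2 = 1.5600e-03 m^2, rho = 7.3 g/cm^3 = 7300 kg/m^3
t = m / (A * rho)
t = 1.4760e-06 / (1.5600e-03 * 7300)
t = 1.2961e-07 m = 129.6 nm

129.6


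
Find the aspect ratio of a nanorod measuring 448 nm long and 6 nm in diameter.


Aspect ratio AR = length / diameter
AR = 448 / 6
AR = 74.67

74.67


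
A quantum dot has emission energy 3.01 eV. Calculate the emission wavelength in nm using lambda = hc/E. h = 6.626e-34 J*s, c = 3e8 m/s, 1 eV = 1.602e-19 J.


Convert energy: E = 3.01 eV = 3.01 * 1.602e-19 = 4.82202e-19 J
lambda = h*c / E = 6.626e-34 * 3e8 / 4.82202e-19
lambda = 4.12234e-07 m = 412.2 nm

412.2


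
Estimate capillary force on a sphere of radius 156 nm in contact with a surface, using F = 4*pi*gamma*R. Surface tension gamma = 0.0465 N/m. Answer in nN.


Convert radius: R = 156 nm = 1.56e-07 m
F = 4 * pi * gamma * R
F = 4 * pi * 0.0465 * 1.56e-07
F = 9.11565e-08 N = 91.1565 nN

91.1565


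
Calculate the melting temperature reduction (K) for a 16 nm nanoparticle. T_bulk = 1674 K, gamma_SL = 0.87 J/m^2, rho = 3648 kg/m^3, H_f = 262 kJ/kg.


Radius R = 16/2 = 8 nm = 8e-09 m
Convert H_f = 262 kJ/kg = 262000 J/kg
dT = 2 * gamma_SL * T_bulk / (rho * H_f * R)
dT = 2 * 0.87 * 1674 / (3648 * 262000 * 8e-09)
dT = 380.9 K

380.9


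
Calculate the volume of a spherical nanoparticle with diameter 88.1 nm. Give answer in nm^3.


Radius r = 88.1/2 = 44.05 nm
Volume V = (4/3) * pi * r^3
V = (4/3) * pi * (44.05)^3
V = 358035.71 nm^3

358035.71


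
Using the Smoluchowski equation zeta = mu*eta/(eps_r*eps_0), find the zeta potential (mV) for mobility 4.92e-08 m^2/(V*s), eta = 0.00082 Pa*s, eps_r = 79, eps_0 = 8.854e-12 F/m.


Smoluchowski equation: zeta = mu * eta / (eps_r * eps_0)
zeta = 4.92e-08 * 0.00082 / (79 * 8.854e-12)
zeta = 0.057678 V = 57.68 mV

57.68


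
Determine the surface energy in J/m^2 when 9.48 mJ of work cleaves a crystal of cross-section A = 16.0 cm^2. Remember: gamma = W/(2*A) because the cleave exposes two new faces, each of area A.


Convert: A = 16.0 cm^2 = 0.0016 m^2, W = 9.48 mJ = 0.00948 J
Cleaving exposes two faces of area A, so total new surface = 2*A and gamma = W / (2*A)
gamma = 0.00948 / (2 * 0.0016)
gamma = 2.962 J/m^2

2.962


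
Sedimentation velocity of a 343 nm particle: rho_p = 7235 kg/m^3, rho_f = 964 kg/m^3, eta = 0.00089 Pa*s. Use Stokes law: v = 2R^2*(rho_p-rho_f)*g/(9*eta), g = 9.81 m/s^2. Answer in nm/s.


Radius R = 343/2 nm = 1.715e-07 m
Density difference = 7235 - 964 = 6271 kg/m^3
v = 2 * R^2 * (rho_p - rho_f) * g / (9 * eta)
v = 2 * (1.715e-07)^2 * 6271 * 9.81 / (9 * 0.00089)
v = 4.51785e-07 m/s = 451.7847 nm/s

451.7847


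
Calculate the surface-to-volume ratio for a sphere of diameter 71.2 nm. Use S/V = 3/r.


Radius r = 71.2/2 = 35.6 nm
S/V = 3 / r = 3 / 35.6
S/V = 0.0843 nm^-1

0.0843


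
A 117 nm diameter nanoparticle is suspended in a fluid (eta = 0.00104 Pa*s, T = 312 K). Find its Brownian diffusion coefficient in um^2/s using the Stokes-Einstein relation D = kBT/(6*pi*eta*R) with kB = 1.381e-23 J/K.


Radius R = 117/2 = 58.5 nm = 5.85e-08 m
D = kB*T / (6*pi*eta*R)
D = 1.381e-23 * 312 / (6 * pi * 0.00104 * 5.85e-08)
D = 3.75714e-12 m^2/s = 3.757 um^2/s

3.757


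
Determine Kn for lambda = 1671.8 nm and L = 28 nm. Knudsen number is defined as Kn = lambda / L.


Knudsen number Kn = lambda / L
Kn = 1671.8 / 28
Kn = 59.7071

59.7071


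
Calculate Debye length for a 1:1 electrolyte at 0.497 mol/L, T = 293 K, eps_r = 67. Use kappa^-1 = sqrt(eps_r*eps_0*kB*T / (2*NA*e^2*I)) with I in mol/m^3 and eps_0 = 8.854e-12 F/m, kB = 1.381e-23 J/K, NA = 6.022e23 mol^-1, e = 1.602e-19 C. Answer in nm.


Ionic strength I = 0.497 * 1^2 * 1000 = 497 mol/m^3
kappa^-1 = sqrt(67 * 8.854e-12 * 1.381e-23 * 293 / (2 * 6.022e23 * (1.602e-19)^2 * 497))
kappa^-1 = 0.395 nm

0.395


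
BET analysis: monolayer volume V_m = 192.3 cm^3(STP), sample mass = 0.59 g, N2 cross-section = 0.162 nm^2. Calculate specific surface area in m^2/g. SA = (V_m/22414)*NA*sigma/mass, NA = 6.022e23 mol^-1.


Number of moles in monolayer = V_m / 22414 = 192.3 / 22414 = 0.00857946
Number of molecules = moles * NA = 0.00857946 * 6.022e23
SA = molecules * sigma / mass
SA = (192.3 / 22414) * 6.022e23 * 0.162e-18 / 0.59
SA = 1418.6 m^2/g

1418.6


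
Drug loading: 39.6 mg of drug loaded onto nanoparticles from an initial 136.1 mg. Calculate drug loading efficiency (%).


Drug loading efficiency = (drug loaded / drug initial) * 100
DLE = 39.6 / 136.1 * 100
DLE = 0.291 * 100
DLE = 29.1%

29.1


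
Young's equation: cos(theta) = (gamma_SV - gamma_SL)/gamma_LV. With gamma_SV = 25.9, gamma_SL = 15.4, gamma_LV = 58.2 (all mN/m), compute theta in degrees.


cos(theta) = (gamma_SV - gamma_SL) / gamma_LV
cos(theta) = (25.9 - 15.4) / 58.2
cos(theta) = 0.180412
theta = arccos(0.180412) = 79.61 degrees

79.61


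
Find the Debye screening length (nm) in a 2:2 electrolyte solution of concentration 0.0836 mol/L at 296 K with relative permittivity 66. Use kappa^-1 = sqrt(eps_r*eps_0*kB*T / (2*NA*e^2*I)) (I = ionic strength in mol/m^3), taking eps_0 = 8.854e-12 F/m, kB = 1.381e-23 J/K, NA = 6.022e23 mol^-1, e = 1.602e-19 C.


Ionic strength I = 0.0836 * 2^2 * 1000 = 334.4 mol/m^3
kappa^-1 = sqrt(66 * 8.854e-12 * 1.381e-23 * 296 / (2 * 6.022e23 * (1.602e-19)^2 * 334.4))
kappa^-1 = 0.481 nm

0.481


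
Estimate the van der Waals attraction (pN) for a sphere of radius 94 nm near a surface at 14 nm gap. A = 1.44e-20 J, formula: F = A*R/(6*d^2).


Convert to SI: R = 94 nm = 9.4e-08 m, d = 14 nm = 1.4e-08 m
F = A * R / (6 * d^2)
F = 1.44e-20 * 9.4e-08 / (6 * (1.4e-08)^2)
F = 1.15102e-12 N = 1.151 pN

1.151


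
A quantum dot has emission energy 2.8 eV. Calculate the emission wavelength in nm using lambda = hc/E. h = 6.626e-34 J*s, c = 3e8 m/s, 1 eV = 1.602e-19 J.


Convert energy: E = 2.8 eV = 2.8 * 1.602e-19 = 4.4856e-19 J
lambda = h*c / E = 6.626e-34 * 3e8 / 4.4856e-19
lambda = 4.43151e-07 m = 443.2 nm

443.2
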